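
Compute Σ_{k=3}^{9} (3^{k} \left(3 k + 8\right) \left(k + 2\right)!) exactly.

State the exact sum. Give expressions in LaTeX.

Σ = 28284565475160

Step 1: r(k) = 3*(k + 3)*(3*k + 11)/(3*k + 8).
Factor: A=3*k + 9; B=1; C=k + 8/3.
f must satisfy (3*k + 9)·f(k+1) − (1)·f(k) = k + 8/3.
d = 0 from the (1,0,1) case.
Coefficient equations give f(k) = 1/3.
R(k) = B(k−1)·f(k)/C(k) = 1/(3*k + 8); s_k = R·t_k = 3**k*factorial(k + 2).
Verify: 3**k*(3*k + 8)*factorial(k + 2) matches t_k.
Telescoping: Σ = s_(10) − s_(3) = 28284565478400 − (3240) = 28284565475160.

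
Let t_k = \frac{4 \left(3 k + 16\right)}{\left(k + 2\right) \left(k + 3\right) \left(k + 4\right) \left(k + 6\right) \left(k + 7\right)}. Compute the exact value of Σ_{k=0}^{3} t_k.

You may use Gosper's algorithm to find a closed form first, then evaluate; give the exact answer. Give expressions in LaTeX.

Σ = 32/315

Step 1: r(k) = (k + 2)*(k + 6)*(3*k + 19)/((k + 5)*(k + 8)*(3*k + 16)).
So A=k + 2 and B=k + 8, with C=k**2 + 31*k/3 + 80/3.
f must satisfy (k + 2)·f(k+1) − (k + 7)·f(k) = k**2 + 31*k/3 + 80/3.
Degrees (1,1,2) ⇒ d ≤ 5.
Solve for f: f(k) = k*(k + 4)*(k + 5)*(k**2 + 11*k + 36)/108 (degree 5 ≤ 5).
Then R = B(k−1)f/C = k*(k + 4)*(k + 7)*(k**2 + 11*k + 36)/(36*(3*k + 16)), so s_k = R(k)·t_k = k*(k**2 + 11*k + 36)/(9*(k**3 + 11*k**2 + 36*k + 36)).
s_(k+1) − s_k = 4*(3*k + 16)/(k**5 + 22*k**4 + 185*k**3 + 740*k**2 + 1404*k + 1008) = t_k.
Σ_(k=0)^(3) t_k = s_(4) − s_(0) = 32/315 − (0) = 32/315.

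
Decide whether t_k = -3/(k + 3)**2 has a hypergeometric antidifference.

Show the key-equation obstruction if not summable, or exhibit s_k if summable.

No — the linear system for f has no solution.

t_(k+1)/t_k = (k + 3)**2/(k + 4)**2.
Normal form (A,B,C) = (k**2 + 6*k + 9, k**2 + 8*k + 16, 1).
f must satisfy (k**2 + 6*k + 9)·f(k+1) − (k**2 + 6*k + 9)·f(k) = 1.
deg f ≤ 0 (via 2,2,0).
Write f(k) = c0. Then LHS − RHS = -1, requiring -1 = 0: contradictory. No certificate.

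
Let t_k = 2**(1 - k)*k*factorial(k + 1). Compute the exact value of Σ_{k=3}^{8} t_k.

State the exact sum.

Σ = 28338

t_(k+1)/t_k = (k + 1)*(k + 2)/(2*k).
Normal form (A,B,C) = (k/2 + 1, 1, k).
Solve (k/2 + 1)·f(k+1) − (1)·f(k) = k.
d = 0 from the (1,0,1) case.
Coefficient equations give f(k) = 2.
Then R = B(k−1)f/C = 2/k, so s_k = R(k)·t_k = 2**(2 - k)*factorial(k + 1).
Δs = 2**(1 - k)*k*factorial(k + 1), as required.
Telescoping: Σ = s_(9) − s_(3) = 28350 − (12) = 28338.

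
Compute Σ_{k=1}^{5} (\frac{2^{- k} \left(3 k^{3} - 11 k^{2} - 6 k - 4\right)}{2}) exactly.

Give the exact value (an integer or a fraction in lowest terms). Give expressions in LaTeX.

Σ = -347/32

The ratio is (3*k**3 - 2*k**2 - 19*k - 18)/(2*(3*k**3 - 11*k**2 - 6*k - 4)).
Normal form (A,B,C) = (1/2, 1, k**3 - 11*k**2/3 - 2*k - 4/3).
f must satisfy (1/2)·f(k+1) − (1)·f(k) = k**3 - 11*k**2/3 - 2*k - 4/3.
Degrees (0,0,3) ⇒ d ≤ 3.
A polynomial solution: f(k) = -2*(3*k**3 - 2*k**2 - k - 4)/3.
Then R = B(k−1)f/C = -2*(3*k**3 - 2*k**2 - k - 4)/(3*k**3 - 11*k**2 - 6*k - 4), so s_k = R(k)·t_k = (-3*k**3 + 2*k**2 + k + 4)/2**k.
Δs = (3*k**3 - 11*k**2 - 6*k - 4)/(2*2**k), as required.
Σ_(k=1)^(5) t_k = s_(6) − s_(1) = -283/32 − (2) = -347/32.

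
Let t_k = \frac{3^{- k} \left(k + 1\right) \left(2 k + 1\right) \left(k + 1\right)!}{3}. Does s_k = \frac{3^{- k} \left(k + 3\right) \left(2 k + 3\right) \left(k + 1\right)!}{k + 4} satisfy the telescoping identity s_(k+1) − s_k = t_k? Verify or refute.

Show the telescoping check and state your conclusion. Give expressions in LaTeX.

Invalid: residual - \frac{3^{- k} \left(2 k^{3} + 11 k^{2} + 7 k - 5\right) \left(k + 1\right)!}{3 \left(k + 4\right) \left(k + 5\right)} ≠ 0.

s_(k+1) = (k + 4)*(2*k + 5)*factorial(k + 2)/(3*3**k*(k + 5))
s_(k+1) − s_k = (2*k**4 + 19*k**3 + 57*k**2 + 62*k + 25)*factorial(k + 1)/(3*3**k*(k + 4)*(k + 5))
(s_(k+1) − s_k) − t_k = -(2*k**3 + 11*k**2 + 7*k - 5)*factorial(k + 1)/(3*3**k*(k + 4)*(k + 5))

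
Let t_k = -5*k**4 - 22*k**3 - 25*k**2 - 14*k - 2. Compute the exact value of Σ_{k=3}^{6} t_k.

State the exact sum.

Ratio r(k) = (5*k**4 + 42*k**3 + 121*k**2 + 150*k + 68)/(5*k**4 + 22*k**3 + 25*k**2 + 14*k + 2).
Gosper form: A/B · C(k+1)/C(k) with A=1, B=1, C=k**4 + 22*k**3/5 + 5*k**2 + 14*k/5 + 2/5.
Solve (1)·f(k+1) − (1)·f(k) = k**4 + 22*k**3/5 + 5*k**2 + 14*k/5 + 2/5.
Bound: deg f ≤ 5.
Coefficient equations give f(k) = k*(k**4 + 3*k**3 - k**2 - 1)/5.
So s_k = (B(k−1)f/C)·t_k = (k*(k**4 + 3*k**3 - k**2 - 1)/(5*k**4 + 22*k**3 + 25*k**2 + 14*k + 2))·t_k = -k**5 - 3*k**4 + k**3 + k.
Verify: -5*k**4 - 22*k**3 - 25*k**2 - 14*k - 2 matches t_k.
Sum = s_(7) − s_(3); s_(7) = -23660, s_(3) = -456 ⇒ -23204.

Σ = -23204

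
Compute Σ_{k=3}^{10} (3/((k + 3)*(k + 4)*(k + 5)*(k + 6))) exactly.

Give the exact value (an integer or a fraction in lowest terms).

t_(k+1)/t_k = (k + 3)/(k + 7).
A = k + 3, B = k + 7, C = 1.
f must satisfy (k + 3)·f(k+1) − (k + 6)·f(k) = 1.
d = 3 from the (1,1,0) case.
Match coefficients ⇒ f(k) = k*(k**2 + 12*k + 47)/180.
So s_k = (B(k−1)f/C)·t_k = (k*(k + 6)*(k**2 + 12*k + 47)/180)·t_k = k*(k**2 + 12*k + 47)/(60*(k + 3)*(k + 4)*(k + 5)).
Δs = 3/(k**4 + 18*k**3 + 119*k**2 + 342*k + 360), as required.
Σ_(k=3)^(10) t_k = s_(11) − s_(3) = 11/672 − (23/1680) = 3/1120.

Σ = 3/1120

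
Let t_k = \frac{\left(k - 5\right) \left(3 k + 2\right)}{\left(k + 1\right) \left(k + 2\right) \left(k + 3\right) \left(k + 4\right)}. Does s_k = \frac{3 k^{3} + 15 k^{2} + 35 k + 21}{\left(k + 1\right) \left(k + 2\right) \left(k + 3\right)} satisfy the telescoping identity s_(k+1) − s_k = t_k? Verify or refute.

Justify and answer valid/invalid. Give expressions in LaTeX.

Valid — Δs_k = t_k.

s_(k+1) = (35*k + 3*(k + 1)**3 + 15*(k + 1)**2 + 56)/((k + 2)*(k + 3)*(k + 4))
s_(k+1) − s_k = (3*k**2 - 13*k - 10)/(k**4 + 10*k**3 + 35*k**2 + 50*k + 24)
(s_(k+1) − s_k) − t_k = 0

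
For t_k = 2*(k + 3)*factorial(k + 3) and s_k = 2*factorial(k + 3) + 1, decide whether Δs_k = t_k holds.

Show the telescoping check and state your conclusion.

s_(k+1) = 2*factorial(k + 4) + 1
s_(k+1) − s_k = 2*(k + 3)*factorial(k + 3)
(s_(k+1) − s_k) − t_k = 0

Valid: the claim telescopes to t_k.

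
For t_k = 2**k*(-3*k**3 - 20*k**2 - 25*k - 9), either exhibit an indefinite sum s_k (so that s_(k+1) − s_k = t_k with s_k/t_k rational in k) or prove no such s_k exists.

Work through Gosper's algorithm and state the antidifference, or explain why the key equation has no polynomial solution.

s_k = 2**k*(-3*k**3 - 2*k**2 + k - 1)

The ratio is 2*(3*k**3 + 29*k**2 + 74*k + 57)/(3*k**3 + 20*k**2 + 25*k + 9).
So A=2 and B=1, with C=k**3 + 20*k**2/3 + 25*k/3 + 3.
Need (2)·f(k+1) − (1)·f(k) = k**3 + 20*k**2/3 + 25*k/3 + 3.
Degrees (0,0,3) ⇒ d ≤ 3.
A polynomial solution: f(k) = (3*k**3 + 2*k**2 - k + 1)/3.
R(k) = B(k−1)·f(k)/C(k) = (3*k**3 + 2*k**2 - k + 1)/(3*k**3 + 20*k**2 + 25*k + 9); s_k = R·t_k = 2**k*(-3*k**3 - 2*k**2 + k - 1).
Verify: 2**k*(-3*k**3 - 20*k**2 - 25*k - 9) matches t_k.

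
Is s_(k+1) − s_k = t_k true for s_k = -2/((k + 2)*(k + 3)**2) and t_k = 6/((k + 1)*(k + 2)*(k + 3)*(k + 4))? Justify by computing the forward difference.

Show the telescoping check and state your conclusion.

Invalid: residual 4*(-4*k - 13)/(k**6 + 17*k**5 + 117*k**4 + 415*k**3 + 794*k**2 + 768*k + 288) ≠ 0.

s_(k+1) = -2/((k + 3)*(k + 4)**2)
s_(k+1) − s_k = 2*(3*k + 10)/(k**5 + 16*k**4 + 101*k**3 + 314*k**2 + 480*k + 288)
(s_(k+1) − s_k) − t_k = 4*(-4*k - 13)/(k**6 + 17*k**5 + 117*k**4 + 415*k**3 + 794*k**2 + 768*k + 288)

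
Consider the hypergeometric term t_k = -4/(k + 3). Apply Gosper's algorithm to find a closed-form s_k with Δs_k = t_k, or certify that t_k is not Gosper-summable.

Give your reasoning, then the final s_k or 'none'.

no hypergeometric antidifference exists

The ratio is (k + 3)/(k + 4).
Take A(k)=k + 3, B(k)=k + 4, C(k)=1.
Need (k + 3)·f(k+1) − (k + 3)·f(k) = 1.
From deg A=1, deg B=1, deg C=0: d=0.
Put f(k) = c0: A·f(k+1) − B(k−1)·f(k) − C = -1; need -1 = 0 — inconsistent ⇒ no f, not summable.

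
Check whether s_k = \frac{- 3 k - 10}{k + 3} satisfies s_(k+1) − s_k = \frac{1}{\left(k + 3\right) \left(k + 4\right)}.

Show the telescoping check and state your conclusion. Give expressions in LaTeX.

valid (s_(k+1) − s_k reduces to t_k)

s_(k+1) = (-3*k - 13)/(k + 4)
s_(k+1) − s_k = 1/(k**2 + 7*k + 12)
(s_(k+1) − s_k) − t_k = 0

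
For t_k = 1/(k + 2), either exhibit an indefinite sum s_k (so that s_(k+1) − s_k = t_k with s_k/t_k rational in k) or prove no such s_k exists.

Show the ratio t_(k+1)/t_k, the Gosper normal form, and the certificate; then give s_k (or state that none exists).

The ratio is (k + 2)/(k + 3).
Normal form (A,B,C) = (k + 2, k + 3, 1).
Solve (k + 2)·f(k+1) − (k + 2)·f(k) = 1.
Bound: deg f ≤ 0.
Generic f = c0 gives residual -1; -1 = 0 cannot hold, so t_k is not Gosper-summable.

none (Gosper's algorithm certifies no s_k)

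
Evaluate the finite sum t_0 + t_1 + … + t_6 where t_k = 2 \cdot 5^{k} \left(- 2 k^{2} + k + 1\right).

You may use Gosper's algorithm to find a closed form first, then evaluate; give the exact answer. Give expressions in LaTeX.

Σ = -2343748

Compute t_(k+1)/t_k: get 5*k*(2*k + 3)/(2*k**2 - k - 1).
Take A(k)=5, B(k)=1, C(k)=k**2 - k/2 - 1/2.
Set up (5)·f(k+1) − (1)·f(k) − (k**2 - k/2 - 1/2) = 0.
Bound: deg f ≤ 2.
Match coefficients ⇒ f(k) = (k - 2)*(k - 1)/4.
Certificate R = B(k−1)f/C = (k - 2)/(2*(2*k + 1)) gives s_k = 5**k*(-k**2 + 3*k - 2).
s_(k+1) − s_k = 2*5**k*(-2*k**2 + k + 1) = t_k.
Σ_(k=0)^(6) t_k = s_(7) − s_(0) = -2343750 − (-2) = -2343748.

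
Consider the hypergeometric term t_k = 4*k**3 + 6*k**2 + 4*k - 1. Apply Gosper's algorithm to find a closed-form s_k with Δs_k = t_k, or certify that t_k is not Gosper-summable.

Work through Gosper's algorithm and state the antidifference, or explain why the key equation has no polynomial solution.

Compute t_(k+1)/t_k: get (4*k**3 + 18*k**2 + 28*k + 13)/(4*k**3 + 6*k**2 + 4*k - 1).
Take A(k)=1, B(k)=1, C(k)=k**3 + 3*k**2/2 + k - 1/4.
Set up (1)·f(k+1) − (1)·f(k) − (k**3 + 3*k**2/2 + k - 1/4) = 0.
From deg A=0, deg B=0, deg C=3: d=4.
Solve for f: f(k) = k*(k**3 - 2)/4 (degree 4 ≤ 4).
Get s_k = R·t_k = k*(k**3 - 2) with R(k) = B(k−1)f(k)/C(k) = k*(k**3 - 2)/(4*k**3 + 6*k**2 + 4*k - 1).
s_(k+1) − s_k = 4*k**3 + 6*k**2 + 4*k - 1 = t_k.

s_k = k*(k**3 - 2)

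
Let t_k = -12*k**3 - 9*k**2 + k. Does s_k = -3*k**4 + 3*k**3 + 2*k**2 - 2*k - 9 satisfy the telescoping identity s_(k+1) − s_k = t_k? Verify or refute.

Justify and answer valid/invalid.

s_(k+1) = -3*k**4 - 9*k**3 - 7*k**2 - k - 9
s_(k+1) − s_k = k*(-12*k**2 - 9*k + 1)
(s_(k+1) − s_k) − t_k = 0

valid; difference matches t_k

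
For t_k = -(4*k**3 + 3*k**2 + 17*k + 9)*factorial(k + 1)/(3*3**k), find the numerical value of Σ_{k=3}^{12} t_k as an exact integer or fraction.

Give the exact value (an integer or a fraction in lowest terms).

Step 1: r(k) = (4*k**4 + 23*k**3 + 65*k**2 + 103*k + 66)/(3*(4*k**3 + 3*k**2 + 17*k + 9)).
So A=k/3 + 2/3 and B=1, with C=k**3 + 3*k**2/4 + 17*k/4 + 9/4.
f must satisfy (k/3 + 2/3)·f(k+1) − (1)·f(k) = k**3 + 3*k**2/4 + 17*k/4 + 9/4.
d = 2 from the (1,0,3) case.
Solve for f: f(k) = 3*(k - 1)*(4*k + 3)/4 (degree 2 ≤ 2).
Then R = B(k−1)f/C = 3*(k - 1)*(4*k + 3)/(4*k**3 + 3*k**2 + 17*k + 9), so s_k = R(k)·t_k = -(k - 1)*(4*k + 3)*factorial(k + 1)/3**k.
s_(k+1) − s_k = -(4*k**3 + 3*k**2 + 17*k + 9)*factorial(k + 1)/(3*3**k) = t_k.
Telescoping: Σ = s_(13) − s_(3) = -78926848000/2187 − (-80/3) = -78926789680/2187.

Σ = -78926789680/2187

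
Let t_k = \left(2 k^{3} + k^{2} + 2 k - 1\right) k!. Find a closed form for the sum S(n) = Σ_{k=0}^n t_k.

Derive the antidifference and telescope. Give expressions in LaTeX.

S(n) = 2 n^{3} n! + 3 n^{2} n! - n n! - 2 n! + 1

Compute t_(k+1)/t_k: get (k + 1)*(2*k + 2*(k + 1)**3 + (k + 1)**2 + 1)/(2*k**3 + k**2 + 2*k - 1).
Take A(k)=k + 1, B(k)=1, C(k)=k**3 + k**2/2 + k - 1/2.
Solve (k + 1)·f(k+1) − (1)·f(k) = k**3 + k**2/2 + k - 1/2.
Degrees (1,0,3) ⇒ d ≤ 2.
Solve for f: f(k) = (2*k**2 - 3*k - 1)/2 (degree 2 ≤ 2).
R(k) = B(k−1)·f(k)/C(k) = (2*k**2 - 3*k - 1)/(2*k**3 + k**2 + 2*k - 1); s_k = R·t_k = (2*k**2 - 3*k - 1)*factorial(k).
Check: Δs_k = (2*k**3 + k**2 + 2*k - 1)*factorial(k). ✓
Evaluate: s_(n+1) = (2*n**2 + n - 2)*factorial(n + 1); subtract s_(0) = -1 ⇒ S(n) = 2*n**3*factorial(n) + 3*n**2*factorial(n) - n*factorial(n) - 2*factorial(n) + 1.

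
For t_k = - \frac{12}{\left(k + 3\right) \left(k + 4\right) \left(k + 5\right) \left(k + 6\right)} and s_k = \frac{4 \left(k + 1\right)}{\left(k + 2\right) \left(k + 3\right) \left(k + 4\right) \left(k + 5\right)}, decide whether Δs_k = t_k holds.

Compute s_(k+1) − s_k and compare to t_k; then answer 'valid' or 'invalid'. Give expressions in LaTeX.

Invalid: residual \frac{16}{k^{5} + 20 k^{4} + 155 k^{3} + 580 k^{2} + 1044 k + 720} ≠ 0.

s_(k+1) = 4*(k + 2)/((k + 3)*(k + 4)*(k + 5)*(k + 6))
s_(k+1) − s_k = 4*(-3*k - 2)/(k**5 + 20*k**4 + 155*k**3 + 580*k**2 + 1044*k + 720)
(s_(k+1) − s_k) − t_k = 16/(k**5 + 20*k**4 + 155*k**3 + 580*k**2 + 1044*k + 720)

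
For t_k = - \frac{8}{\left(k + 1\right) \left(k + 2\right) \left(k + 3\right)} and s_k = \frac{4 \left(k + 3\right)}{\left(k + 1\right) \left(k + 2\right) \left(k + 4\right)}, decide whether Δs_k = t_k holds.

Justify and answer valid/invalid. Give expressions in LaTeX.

Invalid: residual \frac{4 \left(3 k + 11\right)}{k^{5} + 15 k^{4} + 85 k^{3} + 225 k^{2} + 274 k + 120} ≠ 0.

s_(k+1) = 4*(k + 4)/((k + 2)*(k + 3)*(k + 5))
s_(k+1) − s_k = 4*(-2*k**2 - 15*k - 29)/(k**5 + 15*k**4 + 85*k**3 + 225*k**2 + 274*k + 120)
(s_(k+1) − s_k) − t_k = 4*(3*k + 11)/(k**5 + 15*k**4 + 85*k**3 + 225*k**2 + 274*k + 120)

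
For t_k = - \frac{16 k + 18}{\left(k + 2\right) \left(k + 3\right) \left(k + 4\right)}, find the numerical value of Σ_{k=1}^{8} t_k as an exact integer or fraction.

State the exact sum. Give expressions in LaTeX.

The ratio is (k + 2)*(8*k + 17)/((k + 5)*(8*k + 9)).
Gosper form: A/B · C(k+1)/C(k) with A=k + 2, B=k + 5, C=k + 9/8.
f must satisfy (k + 2)·f(k+1) − (k + 4)·f(k) = k + 9/8.
Degrees (1,1,1) ⇒ d ≤ 2.
Match coefficients ⇒ f(k) = k*(25*k + 29)/96.
Then R = B(k−1)f/C = k*(k + 4)*(25*k + 29)/(12*(8*k + 9)), so s_k = R(k)·t_k = -k*(25*k + 29)/(6*(k + 2)*(k + 3)).
Verify: 2*(-8*k - 9)/(k**3 + 9*k**2 + 26*k + 24) matches t_k.
Evaluate s at k=9 and k=1: -127/44 and -3/4; difference -47/22.

Σ = -47/22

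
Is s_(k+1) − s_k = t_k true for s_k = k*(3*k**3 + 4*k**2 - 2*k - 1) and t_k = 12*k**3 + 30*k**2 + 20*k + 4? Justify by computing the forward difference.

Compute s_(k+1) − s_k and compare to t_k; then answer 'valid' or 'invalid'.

valid (s_(k+1) − s_k reduces to t_k)

s_(k+1) = 3*k**4 + 16*k**3 + 28*k**2 + 19*k + 4
s_(k+1) − s_k = 12*k**3 + 30*k**2 + 20*k + 4
(s_(k+1) − s_k) − t_k = 0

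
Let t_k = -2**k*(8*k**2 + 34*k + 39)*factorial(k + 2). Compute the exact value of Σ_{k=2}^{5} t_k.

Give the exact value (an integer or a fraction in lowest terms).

Σ = -69671904

r(k) = 2*(8*k**3 + 74*k**2 + 231*k + 243)/(8*k**2 + 34*k + 39) after simplifying.
Take A(k)=2*k + 6, B(k)=1, C(k)=k**2 + 17*k/4 + 39/8.
Set up (2*k + 6)·f(k+1) − (1)·f(k) − (k**2 + 17*k/4 + 39/8) = 0.
deg f ≤ 1 (via 1,0,2).
Coefficient equations give f(k) = (4*k + 3)/8.
Then R = B(k−1)f/C = (4*k + 3)/(8*k**2 + 34*k + 39), so s_k = R(k)·t_k = -2**k*(4*k + 3)*factorial(k + 2).
Verify: -2**k*(8*k**2 + 34*k + 39)*factorial(k + 2) matches t_k.
Σ_(k=2)^(5) t_k = s_(6) − s_(2) = -69672960 − (-1056) = -69671904.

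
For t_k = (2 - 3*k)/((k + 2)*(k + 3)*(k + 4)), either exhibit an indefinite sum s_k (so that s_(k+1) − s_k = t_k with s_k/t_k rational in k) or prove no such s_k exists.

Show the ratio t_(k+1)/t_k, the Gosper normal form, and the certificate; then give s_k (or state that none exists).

Compute t_(k+1)/t_k: get (k + 2)*(3*k + 1)/((k + 5)*(3*k - 2)).
So A=k + 2 and B=k + 5, with C=k - 2/3.
Solve (k + 2)·f(k+1) − (k + 4)·f(k) = k - 2/3.
d = 2 from the (1,1,1) case.
Solving with deg f ≤ 2: f(k) = k*(k - 4)/9.
Then R = B(k−1)f/C = k*(k - 4)*(k + 4)/(3*(3*k - 2)), so s_k = R(k)·t_k = k*(4 - k)/(3*(k + 2)*(k + 3)).
s_(k+1) − s_k = (2 - 3*k)/(k**3 + 9*k**2 + 26*k + 24) = t_k.

s_k = k*(4 - k)/(3*(k + 2)*(k + 3))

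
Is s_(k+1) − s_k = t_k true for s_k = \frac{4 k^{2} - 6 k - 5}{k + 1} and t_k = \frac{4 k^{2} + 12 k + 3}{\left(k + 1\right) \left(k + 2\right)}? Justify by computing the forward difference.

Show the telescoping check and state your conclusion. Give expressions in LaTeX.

valid (s_(k+1) − s_k reduces to t_k)

s_(k+1) = (4*k**2 + 2*k - 7)/(k + 2)
s_(k+1) − s_k = (4*k**2 + 12*k + 3)/(k**2 + 3*k + 2)
(s_(k+1) − s_k) − t_k = 0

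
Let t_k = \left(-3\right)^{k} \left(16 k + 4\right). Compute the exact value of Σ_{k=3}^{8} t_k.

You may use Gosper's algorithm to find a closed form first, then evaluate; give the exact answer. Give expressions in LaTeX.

Σ = 668952

Compute t_(k+1)/t_k: get 3*(-4*k - 5)/(4*k + 1).
Take A(k)=-3, B(k)=1, C(k)=k + 1/4.
Set up (-3)·f(k+1) − (1)·f(k) − (k + 1/4) = 0.
deg f ≤ 1 (via 0,0,1).
Solve for f: f(k) = -(2*k - 1)/8 (degree 1 ≤ 1).
Certificate R = B(k−1)f/C = -(2*k - 1)/(2*(4*k + 1)) gives s_k = (-3)**k*(2 - 4*k).
Δs = (-3)**k*(16*k + 4), as required.
Telescoping: Σ = s_(9) − s_(3) = 669222 − (270) = 668952.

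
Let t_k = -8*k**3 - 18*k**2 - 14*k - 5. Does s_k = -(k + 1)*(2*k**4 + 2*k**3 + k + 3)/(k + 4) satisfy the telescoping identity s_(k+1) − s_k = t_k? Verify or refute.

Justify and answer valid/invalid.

Invalid: residual 3*(6*k**4 + 48*k**3 + 86*k**2 + 60*k + 17)/(k**2 + 9*k + 20) ≠ 0.

s_(k+1) = -(k + 2)*(k + 2*(k + 1)**4 + 2*(k + 1)**3 + 4)/(k + 5)
s_(k+1) − s_k = (-8*k**5 - 72*k**4 - 192*k**3 - 233*k**2 - 145*k - 49)/(k**2 + 9*k + 20)
(s_(k+1) − s_k) − t_k = 3*(6*k**4 + 48*k**3 + 86*k**2 + 60*k + 17)/(k**2 + 9*k + 20)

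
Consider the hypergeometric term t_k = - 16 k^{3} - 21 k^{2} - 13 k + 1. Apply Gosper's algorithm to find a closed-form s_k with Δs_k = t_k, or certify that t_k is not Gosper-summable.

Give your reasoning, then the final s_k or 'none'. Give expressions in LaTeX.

s_k = k \left(- 4 k^{3} + k^{2} + 4\right)

Compute t_(k+1)/t_k: get (16*k**3 + 69*k**2 + 103*k + 49)/(16*k**3 + 21*k**2 + 13*k - 1).
Take A(k)=1, B(k)=1, C(k)=k**3 + 21*k**2/16 + 13*k/16 - 1/16.
f must satisfy (1)·f(k+1) − (1)·f(k) = k**3 + 21*k**2/16 + 13*k/16 - 1/16.
d = 4 from the (0,0,3) case.
Coefficient equations give f(k) = k*(4*k**3 - k**2 - 4)/16.
R(k) = B(k−1)·f(k)/C(k) = k*(4*k**3 - k**2 - 4)/(16*k**3 + 21*k**2 + 13*k - 1); s_k = R·t_k = k*(-4*k**3 + k**2 + 4).
s_(k+1) − s_k = -16*k**3 - 21*k**2 - 13*k + 1 = t_k.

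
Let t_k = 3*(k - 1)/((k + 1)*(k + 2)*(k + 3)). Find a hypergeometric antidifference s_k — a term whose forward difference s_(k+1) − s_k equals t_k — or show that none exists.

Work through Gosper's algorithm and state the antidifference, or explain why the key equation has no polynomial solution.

s_k = -3*k/((k + 1)*(k + 2))

t_(k+1)/t_k = k*(k + 1)/((k - 1)*(k + 4)).
A = k + 1, B = k + 4, C = k - 1.
f must satisfy (k + 1)·f(k+1) − (k + 3)·f(k) = k - 1.
Degrees (1,1,1) ⇒ d ≤ 2.
Match coefficients ⇒ f(k) = -k.
Certificate R = B(k−1)f/C = -k*(k + 3)/(k - 1) gives s_k = -3*k/((k + 1)*(k + 2)).
Δs = 3*(k - 1)/(k**3 + 6*k**2 + 11*k + 6), as required.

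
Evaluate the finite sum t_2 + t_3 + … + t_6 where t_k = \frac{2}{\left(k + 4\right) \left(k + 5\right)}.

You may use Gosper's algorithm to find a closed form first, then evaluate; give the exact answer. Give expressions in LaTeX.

Σ = 5/33

Ratio r(k) = (k + 4)/(k + 6).
So A=k + 4 and B=k + 6, with C=1.
f must satisfy (k + 4)·f(k+1) − (k + 5)·f(k) = 1.
Bound: deg f ≤ 1.
Match coefficients ⇒ f(k) = k/4.
Then R = B(k−1)f/C = k*(k + 5)/4, so s_k = R(k)·t_k = k/(2*(k + 4)).
s_(k+1) − s_k = 2/(k**2 + 9*k + 20) = t_k.
Sum = s_(7) − s_(2); s_(7) = 7/22, s_(2) = 1/6 ⇒ 5/33.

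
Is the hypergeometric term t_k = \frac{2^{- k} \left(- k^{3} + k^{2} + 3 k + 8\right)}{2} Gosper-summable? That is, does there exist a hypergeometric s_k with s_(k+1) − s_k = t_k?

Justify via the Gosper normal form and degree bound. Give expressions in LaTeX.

Step 1: r(k) = (k**3/2 + k**2 - k - 11/2)/(k**3 - k**2 - 3*k - 8).
So A=1/2 and B=1, with C=k**3 - k**2 - 3*k - 8.
Need (1/2)·f(k+1) − (1)·f(k) = k**3 - k**2 - 3*k - 8.
Bound: deg f ≤ 3.
Coefficient equations give f(k) = -2*(k**3 + 2*k**2 + 4*k - 1).
Get s_k = R·t_k = (k**3 + 2*k**2 + 4*k - 1)/2**k with R(k) = B(k−1)f(k)/C(k) = -2*(k**3 + 2*k**2 + 4*k - 1)/(k**3 - k**2 - 3*k - 8).
s_(k+1) − s_k = (-k**3 + k**2 + 3*k + 8)/(2*2**k) = t_k.

Yes. s_k = 2^{- k} \left(k^{3} + 2 k^{2} + 4 k - 1\right).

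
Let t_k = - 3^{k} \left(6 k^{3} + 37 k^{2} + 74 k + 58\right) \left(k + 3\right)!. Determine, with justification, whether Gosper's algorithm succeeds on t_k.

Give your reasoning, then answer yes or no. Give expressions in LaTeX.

Ratio r(k) = 3*(6*k**4 + 79*k**3 + 386*k**2 + 839*k + 700)/(6*k**3 + 37*k**2 + 74*k + 58).
Gosper form: A/B · C(k+1)/C(k) with A=3*k + 12, B=1, C=k**3 + 37*k**2/6 + 37*k/3 + 29/3.
Solve (3*k + 12)·f(k+1) − (1)·f(k) = k**3 + 37*k**2/6 + 37*k/3 + 29/3.
From deg A=1, deg B=0, deg C=3: d=2.
A polynomial solution: f(k) = (2*k**2 + k + 2)/6.
Certificate R = B(k−1)f/C = (2*k**2 + k + 2)/(6*k**3 + 37*k**2 + 74*k + 58) gives s_k = -3**k*(2*k**2 + k + 2)*factorial(k + 3).
Verify: -3**k*(6*k**3 + 37*k**2 + 74*k + 58)*factorial(k + 3) matches t_k.

Yes. s_k = - 3^{k} \left(2 k^{2} + k + 2\right) \left(k + 3\right)!.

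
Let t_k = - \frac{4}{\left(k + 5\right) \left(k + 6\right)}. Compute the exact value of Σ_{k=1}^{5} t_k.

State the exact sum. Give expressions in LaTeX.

Compute t_(k+1)/t_k: get (k + 5)/(k + 7).
Gosper form: A/B · C(k+1)/C(k) with A=k + 5, B=k + 7, C=1.
Key eq: (k + 5)·f(k+1) = (k + 6)·f(k) + (1).
Degrees (1,1,0) ⇒ d ≤ 1.
Coefficient equations give f(k) = k/5.
So s_k = (B(k−1)f/C)·t_k = (k*(k + 6)/5)·t_k = -4*k/(5*k + 25).
Δs = -4/(k**2 + 11*k + 30), as required.
Evaluate s at k=6 and k=1: -24/55 and -2/15; difference -10/33.

Σ = -10/33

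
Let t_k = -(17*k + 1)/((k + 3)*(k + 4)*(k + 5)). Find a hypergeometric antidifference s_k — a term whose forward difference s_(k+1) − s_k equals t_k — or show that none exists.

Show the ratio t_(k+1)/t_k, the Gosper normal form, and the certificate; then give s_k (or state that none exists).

s_k = k*(11 - 13*k)/(6*(k + 3)*(k + 4))

r(k) = (k + 3)*(17*k + 18)/((k + 6)*(17*k + 1)) after simplifying.
Gosper form: A/B · C(k+1)/C(k) with A=k + 3, B=k + 6, C=k + 1/17.
Solve (k + 3)·f(k+1) − (k + 5)·f(k) = k + 1/17.
d = 2 from the (1,1,1) case.
A polynomial solution: f(k) = k*(13*k - 11)/102.
Get s_k = R·t_k = k*(11 - 13*k)/(6*(k + 3)*(k + 4)) with R(k) = B(k−1)f(k)/C(k) = k*(k + 5)*(13*k - 11)/(6*(17*k + 1)).
s_(k+1) − s_k = (-17*k - 1)/(k**3 + 12*k**2 + 47*k + 60) = t_k.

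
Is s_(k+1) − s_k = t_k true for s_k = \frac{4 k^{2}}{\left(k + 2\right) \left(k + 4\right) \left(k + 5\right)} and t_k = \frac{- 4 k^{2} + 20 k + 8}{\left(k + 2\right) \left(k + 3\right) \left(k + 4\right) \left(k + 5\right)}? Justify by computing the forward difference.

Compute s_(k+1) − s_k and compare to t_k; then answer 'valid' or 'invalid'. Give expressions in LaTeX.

Invalid: residual \frac{8 \left(2 k^{2} - 5 k - 2\right)}{k^{5} + 20 k^{4} + 155 k^{3} + 580 k^{2} + 1044 k + 720} ≠ 0.

s_(k+1) = 4*(k + 1)**2/((k + 3)*(k + 5)*(k + 6))
s_(k+1) − s_k = 4*(-k**3 + 3*k**2 + 22*k + 8)/(k**5 + 20*k**4 + 155*k**3 + 580*k**2 + 1044*k + 720)
(s_(k+1) − s_k) − t_k = 8*(2*k**2 - 5*k - 2)/(k**5 + 20*k**4 + 155*k**3 + 580*k**2 + 1044*k + 720)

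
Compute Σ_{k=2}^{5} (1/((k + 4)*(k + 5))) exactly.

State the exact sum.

Σ = 1/15

t_(k+1)/t_k = (k + 4)/(k + 6).
Normal form (A,B,C) = (k + 4, k + 6, 1).
Solve (k + 4)·f(k+1) − (k + 5)·f(k) = 1.
From deg A=1, deg B=1, deg C=0: d=1.
Match coefficients ⇒ f(k) = k/4.
So s_k = (B(k−1)f/C)·t_k = (k*(k + 5)/4)·t_k = k/(4*(k + 4)).
s_(k+1) − s_k = 1/(k**2 + 9*k + 20) = t_k.
Telescoping: Σ = s_(6) − s_(2) = 3/20 − (1/12) = 1/15.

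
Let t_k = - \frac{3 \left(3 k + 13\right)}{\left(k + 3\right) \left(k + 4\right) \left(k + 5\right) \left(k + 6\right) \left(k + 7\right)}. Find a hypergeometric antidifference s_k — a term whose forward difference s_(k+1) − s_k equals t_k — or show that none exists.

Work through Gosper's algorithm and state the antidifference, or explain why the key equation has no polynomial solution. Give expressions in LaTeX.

Ratio r(k) = (k + 3)*(3*k + 16)/((k + 8)*(3*k + 13)).
Take A(k)=k + 3, B(k)=k + 8, C(k)=k + 13/3.
f must satisfy (k + 3)·f(k+1) − (k + 7)·f(k) = k + 13/3.
d = 4 from the (1,1,1) case.
Coefficient equations give f(k) = k*(k + 4)*(k**2 + 14*k + 63)/270.
Then R = B(k−1)f/C = k*(k + 4)*(k + 7)*(k**2 + 14*k + 63)/(90*(3*k + 13)), so s_k = R(k)·t_k = k*(-k**2 - 14*k - 63)/(30*(k**3 + 14*k**2 + 63*k + 90)).
Check: Δs_k = 3*(-3*k - 13)/(k**5 + 25*k**4 + 245*k**3 + 1175*k**2 + 2754*k + 2520). ✓

s_k = \frac{k \left(- k^{2} - 14 k - 63\right)}{30 \left(k^{3} + 14 k^{2} + 63 k + 90\right)}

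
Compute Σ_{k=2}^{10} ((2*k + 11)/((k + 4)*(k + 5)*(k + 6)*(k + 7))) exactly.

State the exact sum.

r(k) = (k + 4)*(2*k + 13)/((k + 8)*(2*k + 11)) after simplifying.
A = k + 4, B = k + 8, C = k + 11/2.
f must satisfy (k + 4)·f(k+1) − (k + 7)·f(k) = k + 11/2.
Bound: deg f ≤ 3.
Coefficient equations give f(k) = k*(k + 5)*(k + 10)/48.
R(k) = B(k−1)·f(k)/C(k) = k*(k + 5)*(k + 7)*(k + 10)/(24*(2*k + 11)); s_k = R·t_k = k*(k + 10)/(24*(k**2 + 10*k + 24)).
Check: Δs_k = (2*k + 11)/(k**4 + 22*k**3 + 179*k**2 + 638*k + 840). ✓
Sum = s_(11) − s_(2); s_(11) = 77/2040, s_(2) = 1/48 ⇒ 23/1360.

Σ = 23/1360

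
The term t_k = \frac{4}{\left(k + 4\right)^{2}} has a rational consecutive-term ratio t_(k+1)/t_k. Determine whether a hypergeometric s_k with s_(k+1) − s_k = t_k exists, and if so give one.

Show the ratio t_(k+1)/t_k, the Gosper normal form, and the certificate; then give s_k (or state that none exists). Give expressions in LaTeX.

none — t_k is not Gosper-summable

r(k) = (k + 4)**2/(k + 5)**2 after simplifying.
So A=k**2 + 8*k + 16 and B=k**2 + 10*k + 25, with C=1.
Need (k**2 + 8*k + 16)·f(k+1) − (k**2 + 8*k + 16)·f(k) = 1.
From deg A=2, deg B=2, deg C=0: d=0.
Put f(k) = c0: A·f(k+1) − B(k−1)·f(k) − C = -1; need -1 = 0 — inconsistent ⇒ no f, not summable.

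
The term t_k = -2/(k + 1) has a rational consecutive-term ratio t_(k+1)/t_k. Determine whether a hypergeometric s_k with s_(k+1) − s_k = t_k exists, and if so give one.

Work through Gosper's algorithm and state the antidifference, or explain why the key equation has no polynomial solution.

none — t_k is not Gosper-summable

t_(k+1)/t_k = (k + 1)/(k + 2).
Take A(k)=k + 1, B(k)=k + 2, C(k)=1.
Solve (k + 1)·f(k+1) − (k + 1)·f(k) = 1.
Degrees (1,1,0) ⇒ d ≤ 0.
Generic f = c0 gives residual -1; -1 = 0 cannot hold, so t_k is not Gosper-summable.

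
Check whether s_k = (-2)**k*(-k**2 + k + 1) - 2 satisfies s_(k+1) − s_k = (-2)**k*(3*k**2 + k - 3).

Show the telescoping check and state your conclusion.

s_(k+1) = -2*(-2)**k*(k - (k + 1)**2 + 2) - 2
s_(k+1) − s_k = (-2)**k*(3*k**2 + k - 3)
(s_(k+1) − s_k) − t_k = 0

valid (s_(k+1) − s_k reduces to t_k)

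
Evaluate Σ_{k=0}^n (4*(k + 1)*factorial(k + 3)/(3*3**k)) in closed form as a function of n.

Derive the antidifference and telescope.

Step 1: r(k) = (k + 2)*(k + 4)/(3*(k + 1)).
So A=k/3 + 4/3 and B=1, with C=k + 1.
Key eq: (k/3 + 4/3)·f(k+1) = (1)·f(k) + (k + 1).
From deg A=1, deg B=0, deg C=1: d=0.
A polynomial solution: f(k) = 3.
Certificate R = B(k−1)f/C = 3/(k + 1) gives s_k = 4*factorial(k + 3)/3**k.
Check: Δs_k = 4*(k + 1)*factorial(k + 3)/(3*3**k). ✓
Evaluate: s_(n+1) = 4*3**(-n - 1)*factorial(n + 4); subtract s_(0) = 24 ⇒ S(n) = -24 + 4*factorial(n + 4)/(3*3**n).

S(n) = -24 + 4*factorial(n + 4)/(3*3**n)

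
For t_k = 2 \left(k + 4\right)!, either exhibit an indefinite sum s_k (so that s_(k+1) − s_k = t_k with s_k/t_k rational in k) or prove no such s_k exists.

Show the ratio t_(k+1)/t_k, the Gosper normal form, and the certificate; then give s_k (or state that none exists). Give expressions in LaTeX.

The ratio is k + 5.
A = k + 5, B = 1, C = 1.
Solve (k + 5)·f(k+1) − (1)·f(k) = 1.
From deg A=1, deg B=0, deg C=0: d=-1.
Negative degree bound (-1): no f exists, t_k not Gosper-summable.

none (Gosper's algorithm certifies no s_k)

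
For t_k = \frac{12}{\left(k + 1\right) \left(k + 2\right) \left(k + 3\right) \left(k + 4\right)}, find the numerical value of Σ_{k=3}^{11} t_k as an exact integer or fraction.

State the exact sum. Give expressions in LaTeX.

Σ = 29/910

r(k) = (k + 1)/(k + 5) after simplifying.
A = k + 1, B = k + 5, C = 1.
Solve (k + 1)·f(k+1) − (k + 4)·f(k) = 1.
deg f ≤ 3 (via 1,1,0).
Solve for f: f(k) = k*(k**2 + 6*k + 11)/18 (degree 3 ≤ 3).
Certificate R = B(k−1)f/C = k*(k + 4)*(k**2 + 6*k + 11)/18 gives s_k = 2*k*(k**2 + 6*k + 11)/(3*(k + 1)*(k + 2)*(k + 3)).
Check: Δs_k = 12/(k**4 + 10*k**3 + 35*k**2 + 50*k + 24). ✓
Sum = s_(12) − s_(3); s_(12) = 908/1365, s_(3) = 19/30 ⇒ 29/910.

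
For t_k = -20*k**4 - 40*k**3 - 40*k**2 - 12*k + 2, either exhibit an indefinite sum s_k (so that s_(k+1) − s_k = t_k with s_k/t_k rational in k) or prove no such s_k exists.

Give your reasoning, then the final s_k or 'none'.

r(k) = (10*k**4 + 60*k**3 + 140*k**2 + 146*k + 55)/(10*k**4 + 20*k**3 + 20*k**2 + 6*k - 1) after simplifying.
So A=1 and B=1, with C=k**4 + 2*k**3 + 2*k**2 + 3*k/5 - 1/10.
f must satisfy (1)·f(k+1) − (1)·f(k) = k**4 + 2*k**3 + 2*k**2 + 3*k/5 - 1/10.
deg f ≤ 5 (via 0,0,4).
Coefficient equations give f(k) = k*(2*k**4 - 2*k - 1)/10.
So s_k = (B(k−1)f/C)·t_k = (k*(2*k**4 - 2*k - 1)/(10*k**4 + 20*k**3 + 20*k**2 + 6*k - 1))·t_k = 2*k*(-2*k**4 + 2*k + 1).
s_(k+1) − s_k = -20*k**4 - 40*k**3 - 40*k**2 - 12*k + 2 = t_k.

s_k = 2*k*(-2*k**4 + 2*k + 1)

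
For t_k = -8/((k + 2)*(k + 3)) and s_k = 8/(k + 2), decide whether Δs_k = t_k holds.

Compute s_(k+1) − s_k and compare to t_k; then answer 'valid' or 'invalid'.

Valid — Δs_k = t_k.

s_(k+1) = 8/(k + 3)
s_(k+1) − s_k = -8/((k + 2)*(k + 3))
(s_(k+1) − s_k) − t_k = 0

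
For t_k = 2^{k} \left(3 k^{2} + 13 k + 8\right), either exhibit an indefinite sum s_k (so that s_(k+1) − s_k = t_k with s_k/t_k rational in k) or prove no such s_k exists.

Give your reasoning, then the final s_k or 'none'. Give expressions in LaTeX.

t_(k+1)/t_k = 2*(3*k**2 + 19*k + 24)/(3*k**2 + 13*k + 8).
Normal form (A,B,C) = (2, 1, k**2 + 13*k/3 + 8/3).
f must satisfy (2)·f(k+1) − (1)·f(k) = k**2 + 13*k/3 + 8/3.
d = 2 from the (0,0,2) case.
Solving with deg f ≤ 2: f(k) = k*(3*k + 1)/3.
So s_k = (B(k−1)f/C)·t_k = (k*(3*k + 1)/(3*k**2 + 13*k + 8))·t_k = 2**k*k*(3*k + 1).
Check: Δs_k = 2**k*(3*k**2 + 13*k + 8). ✓

s_k = 2^{k} k \left(3 k + 1\right)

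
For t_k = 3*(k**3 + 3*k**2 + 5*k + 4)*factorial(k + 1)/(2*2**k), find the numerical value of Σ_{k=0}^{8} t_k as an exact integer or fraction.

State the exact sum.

Σ = 3784731/2

The ratio is (k**4 + 8*k**3 + 26*k**2 + 41*k + 26)/(2*(k**3 + 3*k**2 + 5*k + 4)).
Normal form (A,B,C) = (k/2 + 1, 1, k**3 + 3*k**2 + 5*k + 4).
f must satisfy (k/2 + 1)·f(k+1) − (1)·f(k) = k**3 + 3*k**2 + 5*k + 4.
deg f ≤ 2 (via 1,0,3).
A polynomial solution: f(k) = 2*(k**2 + k - 1).
Get s_k = R·t_k = 3*(k**2 + k - 1)*factorial(k + 1)/2**k with R(k) = B(k−1)f(k)/C(k) = 2*(k**2 + k - 1)/(k**3 + 3*k**2 + 5*k + 4).
Δs = 3*(k**3 + 3*k**2 + 5*k + 4)*factorial(k + 1)/(2*2**k), as required.
Sum = s_(9) − s_(0); s_(9) = 3784725/2, s_(0) = -3 ⇒ 3784731/2.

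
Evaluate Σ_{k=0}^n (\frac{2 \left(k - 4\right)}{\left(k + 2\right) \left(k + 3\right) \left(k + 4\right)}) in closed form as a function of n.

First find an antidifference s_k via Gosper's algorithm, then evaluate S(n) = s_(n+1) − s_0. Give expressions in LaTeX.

t_(k+1)/t_k = (k - 3)*(k + 2)/((k - 4)*(k + 5)).
A = k + 2, B = k + 5, C = k - 4.
f must satisfy (k + 2)·f(k+1) − (k + 4)·f(k) = k - 4.
Bound: deg f ≤ 2.
Coefficient equations give f(k) = -k*(k + 11)/6.
R(k) = B(k−1)·f(k)/C(k) = -k*(k + 4)*(k + 11)/(6*(k - 4)); s_k = R·t_k = k*(-k - 11)/(3*(k + 2)*(k + 3)).
Check: Δs_k = 2*(k - 4)/(k**3 + 9*k**2 + 26*k + 24). ✓
Telescope: S(n) = s_(n+1) − s_(0) = (-n**2 - 13*n - 12)/(3*(n**2 + 7*n + 12)) − (0) = (-n**2 - 13*n - 12)/(3*(n**2 + 7*n + 12)).

S(n) = \frac{- n^{2} - 13 n - 12}{3 \left(n^{2} + 7 n + 12\right)}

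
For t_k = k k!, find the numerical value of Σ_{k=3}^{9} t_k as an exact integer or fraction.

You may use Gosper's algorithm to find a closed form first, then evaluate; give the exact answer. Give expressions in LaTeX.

Σ = 3628794

r(k) = (k + 1)**2/k after simplifying.
Take A(k)=k + 1, B(k)=1, C(k)=k.
Solve (k + 1)·f(k+1) − (1)·f(k) = k.
deg f ≤ 0 (via 1,0,1).
Match coefficients ⇒ f(k) = 1.
So s_k = (B(k−1)f/C)·t_k = (1/k)·t_k = factorial(k).
s_(k+1) − s_k = k*factorial(k) = t_k.
Telescoping: Σ = s_(10) − s_(3) = 3628800 − (6) = 3628794.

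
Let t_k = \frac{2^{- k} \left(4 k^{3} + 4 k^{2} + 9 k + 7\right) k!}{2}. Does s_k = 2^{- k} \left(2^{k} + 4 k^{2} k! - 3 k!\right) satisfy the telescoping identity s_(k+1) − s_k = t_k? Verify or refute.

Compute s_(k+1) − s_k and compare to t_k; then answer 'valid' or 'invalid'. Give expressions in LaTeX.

s_(k+1) = (2*2**k + 4*k**3*factorial(k) + 12*k**2*factorial(k) + 9*k*factorial(k) + factorial(k))/(2*2**k)
s_(k+1) − s_k = (4*k**3 + 4*k**2 + 9*k + 7)*factorial(k)/(2*2**k)
(s_(k+1) − s_k) − t_k = 0

valid (s_(k+1) − s_k reduces to t_k)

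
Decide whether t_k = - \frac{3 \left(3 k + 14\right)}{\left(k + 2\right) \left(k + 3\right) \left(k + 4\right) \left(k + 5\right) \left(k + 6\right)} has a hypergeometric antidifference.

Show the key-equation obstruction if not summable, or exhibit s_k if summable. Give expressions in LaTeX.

Yes. s_k = \frac{k \left(- k^{2} - 10 k - 31\right)}{10 \left(k^{3} + 10 k^{2} + 31 k + 30\right)}.

Step 1: r(k) = (k + 2)*(3*k + 17)/((k + 7)*(3*k + 14)).
Gosper form: A/B · C(k+1)/C(k) with A=k + 2, B=k + 7, C=k + 14/3.
Set up (k + 2)·f(k+1) − (k + 6)·f(k) − (k + 14/3) = 0.
Degrees (1,1,1) ⇒ d ≤ 4.
A polynomial solution: f(k) = k*(k + 4)*(k**2 + 10*k + 31)/90.
So s_k = (B(k−1)f/C)·t_k = (k*(k + 4)*(k + 6)*(k**2 + 10*k + 31)/(30*(3*k + 14)))·t_k = k*(-k**2 - 10*k - 31)/(10*(k**3 + 10*k**2 + 31*k + 30)).
Check: Δs_k = 3*(-3*k - 14)/(k**5 + 20*k**4 + 155*k**3 + 580*k**2 + 1044*k + 720). ✓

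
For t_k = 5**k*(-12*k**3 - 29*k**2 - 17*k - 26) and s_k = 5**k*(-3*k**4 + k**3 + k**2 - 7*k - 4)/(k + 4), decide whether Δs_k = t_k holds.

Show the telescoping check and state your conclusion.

s_(k+1) = 5**(k + 1)*(-7*k - 3*(k + 1)**4 + (k + 1)**3 + (k + 1)**2 - 11)/(k + 5)
s_(k+1) − s_k = 5**k*(-12*k**5 - 101*k**4 - 296*k**3 - 348*k**2 - 301*k - 220)/(k**2 + 9*k + 20)
(s_(k+1) − s_k) − t_k = 5**k*(36*k**4 + 222*k**3 + 411*k**2 + 273*k + 300)/(k**2 + 9*k + 20)

Invalid: residual 5**k*(36*k**4 + 222*k**3 + 411*k**2 + 273*k + 300)/(k**2 + 9*k + 20) ≠ 0.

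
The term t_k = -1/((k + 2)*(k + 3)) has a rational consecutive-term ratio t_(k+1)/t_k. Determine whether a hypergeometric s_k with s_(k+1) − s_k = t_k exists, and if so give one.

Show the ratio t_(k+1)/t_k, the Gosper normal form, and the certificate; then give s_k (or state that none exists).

s_k = -k/(2*k + 4)

t_(k+1)/t_k = (k + 2)/(k + 4).
Normal form (A,B,C) = (k + 2, k + 4, 1).
f must satisfy (k + 2)·f(k+1) − (k + 3)·f(k) = 1.
deg f ≤ 1 (via 1,1,0).
A polynomial solution: f(k) = k/2.
Then R = B(k−1)f/C = k*(k + 3)/2, so s_k = R(k)·t_k = -k/(2*k + 4).
Δs = -1/(k**2 + 5*k + 6), as required.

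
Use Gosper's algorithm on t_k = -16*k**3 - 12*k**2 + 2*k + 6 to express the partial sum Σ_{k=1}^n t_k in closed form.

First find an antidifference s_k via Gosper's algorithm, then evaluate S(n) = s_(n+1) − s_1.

S(n) = n*(-4*n**3 - 12*n**2 - 9*n + 5)

r(k) = (8*k**3 + 30*k**2 + 35*k + 10)/(8*k**3 + 6*k**2 - k - 3) after simplifying.
Factor: A=1; B=1; C=k**3 + 3*k**2/4 - k/8 - 3/8.
Key eq: (1)·f(k+1) = (1)·f(k) + (k**3 + 3*k**2/4 - k/8 - 3/8).
deg f ≤ 4 (via 0,0,3).
A polynomial solution: f(k) = k*(4*k**3 - 4*k**2 - 3*k - 3)/16.
So s_k = (B(k−1)f/C)·t_k = (k*(4*k**3 - 4*k**2 - 3*k - 3)/(2*(8*k**3 + 6*k**2 - k - 3)))·t_k = k*(-4*k**3 + 4*k**2 + 3*k + 3).
Δs = -16*k**3 - 12*k**2 + 2*k + 6, as required.
s_(n+1) = -4*n**4 - 12*n**3 - 9*n**2 + 5*n + 6 and s_(1) = 6, so S(n) = n*(-4*n**3 - 12*n**2 - 9*n + 5).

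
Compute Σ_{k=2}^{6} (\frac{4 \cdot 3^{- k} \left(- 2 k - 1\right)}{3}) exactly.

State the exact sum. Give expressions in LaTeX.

Σ = -2884/2187

t_(k+1)/t_k = (2*k + 3)/(3*(2*k + 1)).
Normal form (A,B,C) = (1/3, 1, k + 1/2).
Need (1/3)·f(k+1) − (1)·f(k) = k + 1/2.
From deg A=0, deg B=0, deg C=1: d=1.
A polynomial solution: f(k) = -3*(k + 1)/2.
R(k) = B(k−1)·f(k)/C(k) = -3*(k + 1)/(2*k + 1); s_k = R·t_k = 4*(k + 1)/3**k.
s_(k+1) − s_k = 4*(-2*k - 1)/(3*3**k) = t_k.
Σ_(k=2)^(6) t_k = s_(7) − s_(2) = 32/2187 − (4/3) = -2884/2187.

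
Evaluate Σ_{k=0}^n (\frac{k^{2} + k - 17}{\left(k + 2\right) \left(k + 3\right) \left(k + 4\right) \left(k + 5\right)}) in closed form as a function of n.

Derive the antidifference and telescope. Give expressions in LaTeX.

Step 1: r(k) = (k + 2)*(k + (k + 1)**2 - 16)/((k + 6)*(k**2 + k - 17)).
A = k + 2, B = k + 6, C = k**2 + k - 17.
f must satisfy (k + 2)·f(k+1) − (k + 5)·f(k) = k**2 + k - 17.
Degrees (1,1,2) ⇒ d ≤ 3.
Match coefficients ⇒ f(k) = -k*(k**2 + 17*k + 50)/8.
So s_k = (B(k−1)f/C)·t_k = (-k*(k + 5)*(k**2 + 17*k + 50)/(8*(k**2 + k - 17)))·t_k = k*(-k**2 - 17*k - 50)/(8*(k + 2)*(k + 3)*(k + 4)).
Check: Δs_k = (k**2 + k - 17)/(k**4 + 14*k**3 + 71*k**2 + 154*k + 120). ✓
s_(n+1) = (-n**3 - 20*n**2 - 87*n - 68)/(8*(n**3 + 12*n**2 + 47*n + 60)) and s_(0) = 0, so S(n) = (-n**3 - 20*n**2 - 87*n - 68)/(8*(n**3 + 12*n**2 + 47*n + 60)).

S(n) = \frac{- n^{3} - 20 n^{2} - 87 n - 68}{8 \left(n^{3} + 12 n^{2} + 47 n + 60\right)}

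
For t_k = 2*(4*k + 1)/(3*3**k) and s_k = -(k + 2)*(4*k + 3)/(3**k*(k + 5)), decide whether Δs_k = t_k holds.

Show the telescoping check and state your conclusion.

s_(k+1) = -(k + 3)*(4*k + 7)/(3*3**k*(k + 6))
s_(k+1) − s_k = (8*k**3 + 66*k**2 + 100*k + 3)/(3*3**k*(k**2 + 11*k + 30))
(s_(k+1) − s_k) − t_k = (-8*k**2 - 54*k - 19)/(3**k*(k**2 + 11*k + 30))

Invalid: residual (-8*k**2 - 54*k - 19)/(3**k*(k**2 + 11*k + 30)) ≠ 0.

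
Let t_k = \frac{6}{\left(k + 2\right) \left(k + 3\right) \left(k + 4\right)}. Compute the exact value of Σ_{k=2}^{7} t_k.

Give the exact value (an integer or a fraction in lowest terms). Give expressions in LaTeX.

Σ = 27/220

r(k) = (k + 2)/(k + 5) after simplifying.
Normal form (A,B,C) = (k + 2, k + 5, 1).
f must satisfy (k + 2)·f(k+1) − (k + 4)·f(k) = 1.
Bound: deg f ≤ 2.
Solving with deg f ≤ 2: f(k) = k*(k + 5)/12.
Certificate R = B(k−1)f/C = k*(k + 4)*(k + 5)/12 gives s_k = k*(k + 5)/(2*(k + 2)*(k + 3)).
Δs = 6/(k**3 + 9*k**2 + 26*k + 24), as required.
Σ_(k=2)^(7) t_k = s_(8) − s_(2) = 26/55 − (7/20) = 27/220.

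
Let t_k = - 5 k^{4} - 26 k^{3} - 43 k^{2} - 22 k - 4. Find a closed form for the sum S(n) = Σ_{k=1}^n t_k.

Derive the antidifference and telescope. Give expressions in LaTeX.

Compute t_(k+1)/t_k: get (5*k**4 + 46*k**3 + 151*k**2 + 206*k + 100)/(5*k**4 + 26*k**3 + 43*k**2 + 22*k + 4).
Factor: A=1; B=1; C=k**4 + 26*k**3/5 + 43*k**2/5 + 22*k/5 + 4/5.
Key eq: (1)·f(k+1) = (1)·f(k) + (k**4 + 26*k**3/5 + 43*k**2/5 + 22*k/5 + 4/5).
deg f ≤ 5 (via 0,0,4).
Solve for f: f(k) = k**2*(k**3 + 4*k**2 + 3*k - 4)/5 (degree 5 ≤ 5).
Certificate R = B(k−1)f/C = k**2*(k**3 + 4*k**2 + 3*k - 4)/(5*k**4 + 26*k**3 + 43*k**2 + 22*k + 4) gives s_k = k**2*(-k**3 - 4*k**2 - 3*k + 4).
s_(k+1) − s_k = -5*k**4 - 26*k**3 - 43*k**2 - 22*k - 4 = t_k.
s_(n+1) = -n**5 - 9*n**4 - 29*n**3 - 39*n**2 - 22*n - 4 and s_(1) = -4, so S(n) = n*(-n**4 - 9*n**3 - 29*n**2 - 39*n - 22).

S(n) = n \left(- n^{4} - 9 n^{3} - 29 n^{2} - 39 n - 22\right)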